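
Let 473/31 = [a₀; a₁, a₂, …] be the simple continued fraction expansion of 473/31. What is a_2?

473 = 15·31 + 8, so a_0 = 15
31 = 3·8 + 7, so a_1 = 3
8 = 1·7 + 1, so a_2 = 1

1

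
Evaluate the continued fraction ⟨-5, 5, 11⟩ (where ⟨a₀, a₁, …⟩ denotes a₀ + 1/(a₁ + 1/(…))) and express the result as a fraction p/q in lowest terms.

a_0 = -5: -5/1
a_1 = 5: -24/5
a_2 = 11: -269/56

-269/56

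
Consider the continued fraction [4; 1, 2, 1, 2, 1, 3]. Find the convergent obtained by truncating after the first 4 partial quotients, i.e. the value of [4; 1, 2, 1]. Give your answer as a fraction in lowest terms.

a_0 = 4: 4/1
a_1 = 1: 5/1
a_2 = 2: 14/3
a_3 = 1: 19/4

19/4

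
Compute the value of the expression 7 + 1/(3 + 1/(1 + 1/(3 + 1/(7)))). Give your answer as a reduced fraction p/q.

Starting at the tail and folding back:
Start with 7.
3 + 1/(7/1) = 3 + 1/7 = 22/7
1 + 1/(22/7) = 1 + 7/22 = 29/22
3 + 1/(29/22) = 3 + 22/29 = 109/29
7 + 1/(109/29) = 7 + 29/109 = 792/109

792/109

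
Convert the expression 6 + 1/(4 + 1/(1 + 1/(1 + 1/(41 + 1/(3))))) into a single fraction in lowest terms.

Starting at the tail and folding back:
Start with 3.
41 + 1/(3/1) = 41 + 1/3 = 124/3
1 + 1/(124/3) = 1 + 3/124 = 127/124
1 + 1/(127/124) = 1 + 124/127 = 251/127
4 + 1/(251/127) = 4 + 127/251 = 1131/251
6 + 1/(1131/251) = 6 + 251/1131 = 7037/1131

7037/1131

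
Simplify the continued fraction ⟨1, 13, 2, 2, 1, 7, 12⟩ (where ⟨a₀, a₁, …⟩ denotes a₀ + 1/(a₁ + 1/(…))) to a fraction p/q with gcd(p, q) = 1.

Starting at the tail and folding back:
Start with 12.
7 + 1/(12/1) = 7 + 1/12 = 85/12
1 + 1/(85/12) = 1 + 12/85 = 97/85
2 + 1/(97/85) = 2 + 85/97 = 279/97
2 + 1/(279/97) = 2 + 97/279 = 655/279
13 + 1/(655/279) = 13 + 279/655 = 8794/655
1 + 1/(8794/655) = 1 + 655/8794 = 9449/8794

9449/8794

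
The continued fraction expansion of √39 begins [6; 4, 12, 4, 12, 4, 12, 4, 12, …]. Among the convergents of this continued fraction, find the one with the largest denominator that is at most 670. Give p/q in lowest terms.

1249/200

a_0 = 6: 6/1  (≤ bound)
a_1 = 4: 25/4  (≤ bound)
a_2 = 12: 306/49  (≤ bound)
a_3 = 4: 1249/200  (≤ bound)
a_4 = 12: 15294/2449  (> 670, stop)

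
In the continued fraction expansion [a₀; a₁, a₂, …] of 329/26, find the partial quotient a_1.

329 = 12·26 + 17, so a_0 = 12
26 = 1·17 + 9, so a_1 = 1

1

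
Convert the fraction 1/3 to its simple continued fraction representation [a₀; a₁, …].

[0; 3]

⌊1/3⌋ = 0, remainder 1
⌊3/1⌋ = 3, remainder 0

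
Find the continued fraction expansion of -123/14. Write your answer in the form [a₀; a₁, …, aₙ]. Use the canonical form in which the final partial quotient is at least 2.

Run the Euclidean algorithm, recording each quotient:
⌊-123/14⌋ = -9, remainder 3
⌊14/3⌋ = 4, remainder 2
⌊3/2⌋ = 1, remainder 1
⌊2/1⌋ = 2, remainder 0

[-9; 4, 1, 2]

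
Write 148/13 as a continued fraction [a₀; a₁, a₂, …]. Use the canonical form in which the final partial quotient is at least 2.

[11; 2, 1, 1, 2]

Repeatedly divide and take the remainder:
148 = 11·13 + 5, so a_0 = 11
13 = 2·5 + 3, so a_1 = 2
5 = 1·3 + 2, so a_2 = 1
3 = 1·2 + 1, so a_3 = 1
2 = 2·1 + 0, so a_4 = 2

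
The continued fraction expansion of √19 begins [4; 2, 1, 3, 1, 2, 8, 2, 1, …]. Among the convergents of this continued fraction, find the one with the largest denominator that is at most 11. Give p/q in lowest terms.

List convergents until the denominator exceeds the bound:
a_0 = 4: 4/1  (≤ bound)
a_1 = 2: 9/2  (≤ bound)
a_2 = 1: 13/3  (≤ bound)
a_3 = 3: 48/11  (≤ bound)
a_4 = 1: 61/14  (> 11, stop)

48/11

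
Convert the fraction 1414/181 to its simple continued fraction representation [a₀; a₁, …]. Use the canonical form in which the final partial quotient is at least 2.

Apply division with remainder until the remainder is 0:
1414 = 7·181 + 147, so a_0 = 7
181 = 1·147 + 34, so a_1 = 1
147 = 4·34 + 11, so a_2 = 4
34 = 3·11 + 1, so a_3 = 3
11 = 11·1 + 0, so a_4 = 11

[7; 1, 4, 3, 11]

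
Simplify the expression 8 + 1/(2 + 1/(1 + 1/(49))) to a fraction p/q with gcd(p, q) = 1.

a_0 = 8: 8/1
a_1 = 2: 17/2
a_2 = 1: 25/3
a_3 = 49: 1242/149

1242/149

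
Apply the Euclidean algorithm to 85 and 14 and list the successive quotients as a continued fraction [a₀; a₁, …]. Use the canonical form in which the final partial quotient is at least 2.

85 ÷ 14 → quotient 6, remainder 1
14 ÷ 1 → quotient 14, remainder 0

[6; 14]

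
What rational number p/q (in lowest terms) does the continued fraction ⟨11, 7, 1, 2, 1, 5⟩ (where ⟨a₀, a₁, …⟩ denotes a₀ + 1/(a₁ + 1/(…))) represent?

1981/178

Start with 5.
1 + 1/(5/1) = 1 + 1/5 = 6/5
2 + 1/(6/5) = 2 + 5/6 = 17/6
1 + 1/(17/6) = 1 + 6/17 = 23/17
7 + 1/(23/17) = 7 + 17/23 = 178/23
11 + 1/(178/23) = 11 + 23/178 = 1981/178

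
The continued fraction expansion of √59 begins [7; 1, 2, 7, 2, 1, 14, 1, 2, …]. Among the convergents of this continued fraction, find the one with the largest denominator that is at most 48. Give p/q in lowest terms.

List convergents until the denominator exceeds the bound:
a_0 = 7: 7/1  (≤ bound)
a_1 = 1: 8/1  (≤ bound)
a_2 = 2: 23/3  (≤ bound)
a_3 = 7: 169/22  (≤ bound)
a_4 = 2: 361/47  (≤ bound)
a_5 = 1: 530/69  (> 48, stop)

361/47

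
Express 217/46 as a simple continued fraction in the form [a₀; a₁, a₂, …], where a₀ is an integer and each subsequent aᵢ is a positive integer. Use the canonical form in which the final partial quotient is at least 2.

Repeatedly divide and take the remainder:
217 = 4·46 + 33, so a_0 = 4
46 = 1·33 + 13, so a_1 = 1
33 = 2·13 + 7, so a_2 = 2
13 = 1·7 + 6, so a_3 = 1
7 = 1·6 + 1, so a_4 = 1
6 = 6·1 + 0, so a_5 = 6

[4; 1, 2, 1, 1, 6]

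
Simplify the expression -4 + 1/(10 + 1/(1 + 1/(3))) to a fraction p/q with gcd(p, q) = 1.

a_0 = -4: -4/1
a_1 = 10: -39/10
a_2 = 1: -43/11
a_3 = 3: -168/43

-168/43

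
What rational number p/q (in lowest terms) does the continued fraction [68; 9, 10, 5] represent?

31603/464

a_0 = 68: 68/1
a_1 = 9: 613/9
a_2 = 10: 6198/91
a_3 = 5: 31603/464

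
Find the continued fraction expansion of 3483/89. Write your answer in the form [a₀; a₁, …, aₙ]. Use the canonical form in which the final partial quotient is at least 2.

[39; 7, 2, 2, 2]

3483 ÷ 89 → quotient 39, remainder 12
89 ÷ 12 → quotient 7, remainder 5
12 ÷ 5 → quotient 2, remainder 2
5 ÷ 2 → quotient 2, remainder 1
2 ÷ 1 → quotient 2, remainder 0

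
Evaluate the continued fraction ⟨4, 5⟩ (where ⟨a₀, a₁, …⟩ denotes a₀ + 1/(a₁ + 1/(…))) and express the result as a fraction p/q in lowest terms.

Use the convergent recurrence hₖ = aₖ·hₖ₋₁ + hₖ₋₂ (and likewise for the denominators kₖ):
a_0 = 4: 4/1
a_1 = 5: 21/5

21/5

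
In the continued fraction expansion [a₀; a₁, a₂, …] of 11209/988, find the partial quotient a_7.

8

11209 = 11·988 + 341, so a_0 = 11
988 = 2·341 + 306, so a_1 = 2
341 = 1·306 + 35, so a_2 = 1
306 = 8·35 + 26, so a_3 = 8
35 = 1·26 + 9, so a_4 = 1
26 = 2·9 + 8, so a_5 = 2
9 = 1·8 + 1, so a_6 = 1
8 = 8·1 + 0, so a_7 = 8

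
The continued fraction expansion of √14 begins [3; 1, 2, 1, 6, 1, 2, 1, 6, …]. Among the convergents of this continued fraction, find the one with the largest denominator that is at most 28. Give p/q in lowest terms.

101/27

a_0 = 3: 3/1  (≤ bound)
a_1 = 1: 4/1  (≤ bound)
a_2 = 2: 11/3  (≤ bound)
a_3 = 1: 15/4  (≤ bound)
a_4 = 6: 101/27  (≤ bound)
a_5 = 1: 116/31  (> 28, stop)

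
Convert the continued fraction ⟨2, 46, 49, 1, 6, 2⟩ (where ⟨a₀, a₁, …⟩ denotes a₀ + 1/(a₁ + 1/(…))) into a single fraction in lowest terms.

69594/34423

Start with 2.
6 + 1/(2/1) = 6 + 1/2 = 13/2
1 + 1/(13/2) = 1 + 2/13 = 15/13
49 + 1/(15/13) = 49 + 13/15 = 748/15
46 + 1/(748/15) = 46 + 15/748 = 34423/748
2 + 1/(34423/748) = 2 + 748/34423 = 69594/34423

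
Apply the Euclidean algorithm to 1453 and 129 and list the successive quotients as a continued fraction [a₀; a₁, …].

1453 = 11·129 + 34, so a_0 = 11
129 = 3·34 + 27, so a_1 = 3
34 = 1·27 + 7, so a_2 = 1
27 = 3·7 + 6, so a_3 = 3
7 = 1·6 + 1, so a_4 = 1
6 = 6·1 + 0, so a_5 = 6

[11; 3, 1, 3, 1, 6]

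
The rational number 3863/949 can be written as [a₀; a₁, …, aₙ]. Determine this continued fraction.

[4; 14, 6, 11]

3863 = 4·949 + 67, so a_0 = 4
949 = 14·67 + 11, so a_1 = 14
67 = 6·11 + 1, so a_2 = 6
11 = 11·1 + 0, so a_3 = 11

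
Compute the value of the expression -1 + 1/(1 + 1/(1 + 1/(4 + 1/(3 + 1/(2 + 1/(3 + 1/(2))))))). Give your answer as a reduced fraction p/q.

a_0 = -1: -1/1
a_1 = 1: 0/1
a_2 = 1: -1/2
a_3 = 4: -4/9
a_4 = 3: -13/29
a_5 = 2: -30/67
a_6 = 3: -103/230
a_7 = 2: -236/527

-236/527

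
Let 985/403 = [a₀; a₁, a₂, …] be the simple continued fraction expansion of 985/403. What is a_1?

2

985 ÷ 403 → quotient 2, remainder 179
403 ÷ 179 → quotient 2, remainder 45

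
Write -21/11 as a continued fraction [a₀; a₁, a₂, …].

-21 = -2·11 + 1, so a_0 = -2
11 = 11·1 + 0, so a_1 = 11

[-2; 11]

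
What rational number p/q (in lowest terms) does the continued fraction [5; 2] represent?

11/2

Collapse the nested fraction from the inside out:
Start with 2.
5 + 1/(2/1) = 5 + 1/2 = 11/2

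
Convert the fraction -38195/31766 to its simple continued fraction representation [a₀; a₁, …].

Repeatedly divide and take the remainder:
-38195 ÷ 31766 → quotient -2, remainder 25337
31766 ÷ 25337 → quotient 1, remainder 6429
25337 ÷ 6429 → quotient 3, remainder 6050
6429 ÷ 6050 → quotient 1, remainder 379
6050 ÷ 379 → quotient 15, remainder 365
379 ÷ 365 → quotient 1, remainder 14
365 ÷ 14 → quotient 26, remainder 1
14 ÷ 1 → quotient 14, remainder 0

[-2; 1, 3, 1, 15, 1, 26, 14]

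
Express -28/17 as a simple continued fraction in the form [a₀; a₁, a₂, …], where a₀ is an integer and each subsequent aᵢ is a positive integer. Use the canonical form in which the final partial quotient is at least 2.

[-2; 2, 1, 5]

Apply division with remainder until the remainder is 0:
-28 ÷ 17 → quotient -2, remainder 6
17 ÷ 6 → quotient 2, remainder 5
6 ÷ 5 → quotient 1, remainder 1
5 ÷ 1 → quotient 5, remainder 0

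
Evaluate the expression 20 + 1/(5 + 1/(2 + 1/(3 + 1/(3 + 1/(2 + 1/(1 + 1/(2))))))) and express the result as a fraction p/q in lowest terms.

a_0 = 20: 20/1
a_1 = 5: 101/5
a_2 = 2: 222/11
a_3 = 3: 767/38
a_4 = 3: 2523/125
a_5 = 2: 5813/288
a_6 = 1: 8336/413
a_7 = 2: 22485/1114

22485/1114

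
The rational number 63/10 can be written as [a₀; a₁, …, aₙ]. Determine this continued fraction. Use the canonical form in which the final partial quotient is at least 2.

[6; 3, 3]

Apply division with remainder until the remainder is 0:
⌊63/10⌋ = 6, remainder 3
⌊10/3⌋ = 3, remainder 1
⌊3/1⌋ = 3, remainder 0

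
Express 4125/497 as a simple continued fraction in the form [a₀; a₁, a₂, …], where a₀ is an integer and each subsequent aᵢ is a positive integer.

Run the Euclidean algorithm, recording each quotient:
4125 = 8·497 + 149, so a_0 = 8
497 = 3·149 + 50, so a_1 = 3
149 = 2·50 + 49, so a_2 = 2
50 = 1·49 + 1, so a_3 = 1
49 = 49·1 + 0, so a_4 = 49

[8; 3, 2, 1, 49]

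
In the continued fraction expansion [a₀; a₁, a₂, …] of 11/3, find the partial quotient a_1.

1

Repeatedly divide and take the remainder:
⌊11/3⌋ = 3, remainder 2
⌊3/2⌋ = 1, remainder 1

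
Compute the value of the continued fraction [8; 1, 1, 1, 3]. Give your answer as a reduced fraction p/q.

Compute successive convergents:
a_0 = 8: 8/1
a_1 = 1: 9/1
a_2 = 1: 17/2
a_3 = 1: 26/3
a_4 = 3: 95/11

95/11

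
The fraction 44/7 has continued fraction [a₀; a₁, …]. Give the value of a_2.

2

44 = 6·7 + 2, so a_0 = 6
7 = 3·2 + 1, so a_1 = 3
2 = 2·1 + 0, so a_2 = 2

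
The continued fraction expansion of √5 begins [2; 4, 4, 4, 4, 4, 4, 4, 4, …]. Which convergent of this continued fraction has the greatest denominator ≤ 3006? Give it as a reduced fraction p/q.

List convergents until the denominator exceeds the bound:
a_0 = 2: 2/1  (≤ bound)
a_1 = 4: 9/4  (≤ bound)
a_2 = 4: 38/17  (≤ bound)
a_3 = 4: 161/72  (≤ bound)
a_4 = 4: 682/305  (≤ bound)
a_5 = 4: 2889/1292  (≤ bound)
a_6 = 4: 12238/5473  (> 3006, stop)

2889/1292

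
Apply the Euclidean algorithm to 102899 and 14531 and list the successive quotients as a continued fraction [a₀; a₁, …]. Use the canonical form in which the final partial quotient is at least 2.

[7; 12, 3, 2, 2, 5, 1, 10]

Run the Euclidean algorithm, recording each quotient:
102899 ÷ 14531 → quotient 7, remainder 1182
14531 ÷ 1182 → quotient 12, remainder 347
1182 ÷ 347 → quotient 3, remainder 141
347 ÷ 141 → quotient 2, remainder 65
141 ÷ 65 → quotient 2, remainder 11
65 ÷ 11 → quotient 5, remainder 10
11 ÷ 10 → quotient 1, remainder 1
10 ÷ 1 → quotient 10, remainder 0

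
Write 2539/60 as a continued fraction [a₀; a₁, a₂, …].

Repeatedly divide and take the remainder:
2539 ÷ 60 → quotient 42, remainder 19
60 ÷ 19 → quotient 3, remainder 3
19 ÷ 3 → quotient 6, remainder 1
3 ÷ 1 → quotient 3, remainder 0

[42; 3, 6, 3]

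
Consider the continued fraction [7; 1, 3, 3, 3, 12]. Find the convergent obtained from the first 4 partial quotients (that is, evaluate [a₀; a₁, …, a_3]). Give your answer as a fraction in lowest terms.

Collapse the nested fraction from the inside out:
Start with 3.
3 + 1/(3/1) = 3 + 1/3 = 10/3
1 + 1/(10/3) = 1 + 3/10 = 13/10
7 + 1/(13/10) = 7 + 10/13 = 101/13

101/13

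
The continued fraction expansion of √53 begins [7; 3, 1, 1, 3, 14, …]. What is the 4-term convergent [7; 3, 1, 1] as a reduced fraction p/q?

51/7

Compute successive convergents:
a_0 = 7: 7/1
a_1 = 3: 22/3
a_2 = 1: 29/4
a_3 = 1: 51/7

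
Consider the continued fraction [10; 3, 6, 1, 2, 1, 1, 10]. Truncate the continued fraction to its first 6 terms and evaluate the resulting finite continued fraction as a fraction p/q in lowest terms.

Start with 1.
2 + 1/(1/1) = 2 + 1/1 = 3/1
1 + 1/(3/1) = 1 + 1/3 = 4/3
6 + 1/(4/3) = 6 + 3/4 = 27/4
3 + 1/(27/4) = 3 + 4/27 = 85/27
10 + 1/(85/27) = 10 + 27/85 = 877/85

877/85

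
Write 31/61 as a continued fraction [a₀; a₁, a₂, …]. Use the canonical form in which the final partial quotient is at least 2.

31 = 0·61 + 31, so a_0 = 0
61 = 1·31 + 30, so a_1 = 1
31 = 1·30 + 1, so a_2 = 1
30 = 30·1 + 0, so a_3 = 30

[0; 1, 1, 30]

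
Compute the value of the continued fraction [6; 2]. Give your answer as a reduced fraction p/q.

Use the convergent recurrence hₖ = aₖ·hₖ₋₁ + hₖ₋₂ (and likewise for the denominators kₖ):
a_0 = 6: 6/1
a_1 = 2: 13/2

13/2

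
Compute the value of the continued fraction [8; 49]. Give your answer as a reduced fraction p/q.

Compute successive convergents:
a_0 = 8: 8/1
a_1 = 49: 393/49

393/49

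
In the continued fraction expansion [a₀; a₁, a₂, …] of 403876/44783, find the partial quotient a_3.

403876 = 9·44783 + 829, so a_0 = 9
44783 = 54·829 + 17, so a_1 = 54
829 = 48·17 + 13, so a_2 = 48
17 = 1·13 + 4, so a_3 = 1

1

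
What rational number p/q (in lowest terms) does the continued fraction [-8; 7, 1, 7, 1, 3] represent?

-2173/276

a_0 = -8: -8/1
a_1 = 7: -55/7
a_2 = 1: -63/8
a_3 = 7: -496/63
a_4 = 1: -559/71
a_5 = 3: -2173/276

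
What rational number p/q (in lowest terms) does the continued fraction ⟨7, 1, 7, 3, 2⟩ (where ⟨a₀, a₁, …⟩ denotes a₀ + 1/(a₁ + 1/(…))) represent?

Start with 2.
3 + 1/(2/1) = 3 + 1/2 = 7/2
7 + 1/(7/2) = 7 + 2/7 = 51/7
1 + 1/(51/7) = 1 + 7/51 = 58/51
7 + 1/(58/51) = 7 + 51/58 = 457/58

457/58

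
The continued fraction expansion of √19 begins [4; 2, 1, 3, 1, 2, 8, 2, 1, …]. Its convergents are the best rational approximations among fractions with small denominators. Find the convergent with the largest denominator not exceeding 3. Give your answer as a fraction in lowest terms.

a_0 = 4: 4/1  (≤ bound)
a_1 = 2: 9/2  (≤ bound)
a_2 = 1: 13/3  (≤ bound)
a_3 = 3: 48/11  (> 3, stop)

13/3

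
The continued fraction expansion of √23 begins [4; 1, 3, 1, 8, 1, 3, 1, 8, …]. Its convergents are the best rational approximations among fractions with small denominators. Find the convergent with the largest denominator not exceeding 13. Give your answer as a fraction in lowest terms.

List convergents until the denominator exceeds the bound:
a_0 = 4: 4/1  (≤ bound)
a_1 = 1: 5/1  (≤ bound)
a_2 = 3: 19/4  (≤ bound)
a_3 = 1: 24/5  (≤ bound)
a_4 = 8: 211/44  (> 13, stop)

24/5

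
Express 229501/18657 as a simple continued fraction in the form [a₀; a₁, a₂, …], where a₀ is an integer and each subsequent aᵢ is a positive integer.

229501 = 12·18657 + 5617, so a_0 = 12
18657 = 3·5617 + 1806, so a_1 = 3
5617 = 3·1806 + 199, so a_2 = 3
1806 = 9·199 + 15, so a_3 = 9
199 = 13·15 + 4, so a_4 = 13
15 = 3·4 + 3, so a_5 = 3
4 = 1·3 + 1, so a_6 = 1
3 = 3·1 + 0, so a_7 = 3

[12; 3, 3, 9, 13, 3, 1, 3]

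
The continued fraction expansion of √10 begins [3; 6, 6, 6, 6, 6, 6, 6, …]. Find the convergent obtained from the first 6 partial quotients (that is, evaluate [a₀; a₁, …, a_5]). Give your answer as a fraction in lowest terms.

27379/8658

Start with 6.
6 + 1/(6/1) = 6 + 1/6 = 37/6
6 + 1/(37/6) = 6 + 6/37 = 228/37
6 + 1/(228/37) = 6 + 37/228 = 1405/228
6 + 1/(1405/228) = 6 + 228/1405 = 8658/1405
3 + 1/(8658/1405) = 3 + 1405/8658 = 27379/8658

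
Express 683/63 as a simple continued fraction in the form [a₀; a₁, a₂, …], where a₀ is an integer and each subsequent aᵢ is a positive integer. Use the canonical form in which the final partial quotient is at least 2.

683 = 10·63 + 53, so a_0 = 10
63 = 1·53 + 10, so a_1 = 1
53 = 5·10 + 3, so a_2 = 5
10 = 3·3 + 1, so a_3 = 3
3 = 3·1 + 0, so a_4 = 3

[10; 1, 5, 3, 3]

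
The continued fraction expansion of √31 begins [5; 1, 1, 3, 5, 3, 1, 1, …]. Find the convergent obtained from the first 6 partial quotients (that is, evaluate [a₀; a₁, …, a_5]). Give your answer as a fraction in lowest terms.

Start with 3.
5 + 1/(3/1) = 5 + 1/3 = 16/3
3 + 1/(16/3) = 3 + 3/16 = 51/16
1 + 1/(51/16) = 1 + 16/51 = 67/51
1 + 1/(67/51) = 1 + 51/67 = 118/67
5 + 1/(118/67) = 5 + 67/118 = 657/118

657/118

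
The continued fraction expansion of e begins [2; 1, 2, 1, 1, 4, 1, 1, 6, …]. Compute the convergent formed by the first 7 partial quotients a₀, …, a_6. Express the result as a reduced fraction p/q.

106/39

Use the convergent recurrence hₖ = aₖ·hₖ₋₁ + hₖ₋₂ (and likewise for the denominators kₖ):
a_0 = 2: 2/1
a_1 = 1: 3/1
a_2 = 2: 8/3
a_3 = 1: 11/4
a_4 = 1: 19/7
a_5 = 4: 87/32
a_6 = 1: 106/39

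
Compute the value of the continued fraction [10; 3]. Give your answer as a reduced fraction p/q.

a_0 = 10: 10/1
a_1 = 3: 31/3

31/3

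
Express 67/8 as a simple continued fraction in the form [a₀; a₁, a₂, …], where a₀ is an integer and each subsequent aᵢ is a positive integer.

[8; 2, 1, 2]

Apply division with remainder until the remainder is 0:
67 = 8·8 + 3, so a_0 = 8
8 = 2·3 + 2, so a_1 = 2
3 = 1·2 + 1, so a_2 = 1
2 = 2·1 + 0, so a_3 = 2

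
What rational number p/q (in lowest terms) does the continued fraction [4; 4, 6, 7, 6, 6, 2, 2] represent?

a_0 = 4: 4/1
a_1 = 4: 17/4
a_2 = 6: 106/25
a_3 = 7: 759/179
a_4 = 6: 4660/1099
a_5 = 6: 28719/6773
a_6 = 2: 62098/14645
a_7 = 2: 152915/36063

152915/36063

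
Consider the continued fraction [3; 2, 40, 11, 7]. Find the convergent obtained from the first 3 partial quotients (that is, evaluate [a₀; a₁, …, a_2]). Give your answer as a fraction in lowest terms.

283/81

Compute successive convergents:
a_0 = 3: 3/1
a_1 = 2: 7/2
a_2 = 40: 283/81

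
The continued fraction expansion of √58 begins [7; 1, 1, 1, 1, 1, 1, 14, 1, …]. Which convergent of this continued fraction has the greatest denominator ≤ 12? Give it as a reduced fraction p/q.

61/8

List convergents until the denominator exceeds the bound:
a_0 = 7: 7/1  (≤ bound)
a_1 = 1: 8/1  (≤ bound)
a_2 = 1: 15/2  (≤ bound)
a_3 = 1: 23/3  (≤ bound)
a_4 = 1: 38/5  (≤ bound)
a_5 = 1: 61/8  (≤ bound)
a_6 = 1: 99/13  (> 12, stop)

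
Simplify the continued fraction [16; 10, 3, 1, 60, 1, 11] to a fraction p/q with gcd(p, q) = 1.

488448/30343

Start with 11.
1 + 1/(11/1) = 1 + 1/11 = 12/11
60 + 1/(12/11) = 60 + 11/12 = 731/12
1 + 1/(731/12) = 1 + 12/731 = 743/731
3 + 1/(743/731) = 3 + 731/743 = 2960/743
10 + 1/(2960/743) = 10 + 743/2960 = 30343/2960
16 + 1/(30343/2960) = 16 + 2960/30343 = 488448/30343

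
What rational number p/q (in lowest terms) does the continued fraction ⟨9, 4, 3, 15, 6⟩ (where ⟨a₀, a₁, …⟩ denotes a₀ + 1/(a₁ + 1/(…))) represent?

Start with 6.
15 + 1/(6/1) = 15 + 1/6 = 91/6
3 + 1/(91/6) = 3 + 6/91 = 279/91
4 + 1/(279/91) = 4 + 91/279 = 1207/279
9 + 1/(1207/279) = 9 + 279/1207 = 11142/1207

11142/1207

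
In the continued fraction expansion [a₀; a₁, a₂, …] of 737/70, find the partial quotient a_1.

⌊737/70⌋ = 10, remainder 37
⌊70/37⌋ = 1, remainder 33

1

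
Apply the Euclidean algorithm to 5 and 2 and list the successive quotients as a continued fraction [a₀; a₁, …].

5 = 2·2 + 1, so a_0 = 2
2 = 2·1 + 0, so a_1 = 2

[2; 2]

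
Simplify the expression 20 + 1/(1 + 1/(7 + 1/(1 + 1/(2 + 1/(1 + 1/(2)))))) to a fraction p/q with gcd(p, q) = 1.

Starting at the tail and folding back:
Start with 2.
1 + 1/(2/1) = 1 + 1/2 = 3/2
2 + 1/(3/2) = 2 + 2/3 = 8/3
1 + 1/(8/3) = 1 + 3/8 = 11/8
7 + 1/(11/8) = 7 + 8/11 = 85/11
1 + 1/(85/11) = 1 + 11/85 = 96/85
20 + 1/(96/85) = 20 + 85/96 = 2005/96

2005/96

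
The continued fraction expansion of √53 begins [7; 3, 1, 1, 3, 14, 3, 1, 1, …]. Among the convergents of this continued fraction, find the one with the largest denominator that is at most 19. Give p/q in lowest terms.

a_0 = 7: 7/1  (≤ bound)
a_1 = 3: 22/3  (≤ bound)
a_2 = 1: 29/4  (≤ bound)
a_3 = 1: 51/7  (≤ bound)
a_4 = 3: 182/25  (> 19, stop)

51/7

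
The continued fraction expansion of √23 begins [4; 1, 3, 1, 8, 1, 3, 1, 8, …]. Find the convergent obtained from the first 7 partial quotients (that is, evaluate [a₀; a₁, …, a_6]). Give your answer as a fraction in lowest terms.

Build up convergents one term at a time:
a_0 = 4: 4/1
a_1 = 1: 5/1
a_2 = 3: 19/4
a_3 = 1: 24/5
a_4 = 8: 211/44
a_5 = 1: 235/49
a_6 = 3: 916/191

916/191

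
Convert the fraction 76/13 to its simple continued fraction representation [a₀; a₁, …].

Repeatedly divide and take the remainder:
⌊76/13⌋ = 5, remainder 11
⌊13/11⌋ = 1, remainder 2
⌊11/2⌋ = 5, remainder 1
⌊2/1⌋ = 2, remainder 0

[5; 1, 5, 2]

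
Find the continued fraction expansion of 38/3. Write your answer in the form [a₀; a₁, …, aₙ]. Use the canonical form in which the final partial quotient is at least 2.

Repeatedly divide and take the remainder:
38 = 12·3 + 2, so a_0 = 12
3 = 1·2 + 1, so a_1 = 1
2 = 2·1 + 0, so a_2 = 2

[12; 1, 2]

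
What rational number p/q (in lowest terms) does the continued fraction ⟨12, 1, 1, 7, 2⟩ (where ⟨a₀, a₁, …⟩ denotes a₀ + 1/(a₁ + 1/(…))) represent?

401/32

Collapse the nested fraction from the inside out:
Start with 2.
7 + 1/(2/1) = 7 + 1/2 = 15/2
1 + 1/(15/2) = 1 + 2/15 = 17/15
1 + 1/(17/15) = 1 + 15/17 = 32/17
12 + 1/(32/17) = 12 + 17/32 = 401/32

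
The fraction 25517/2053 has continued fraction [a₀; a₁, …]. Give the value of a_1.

25517 = 12·2053 + 881, so a_0 = 12
2053 = 2·881 + 291, so a_1 = 2

2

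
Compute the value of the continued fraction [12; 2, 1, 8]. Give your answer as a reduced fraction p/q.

321/26

Start with 8.
1 + 1/(8/1) = 1 + 1/8 = 9/8
2 + 1/(9/8) = 2 + 8/9 = 26/9
12 + 1/(26/9) = 12 + 9/26 = 321/26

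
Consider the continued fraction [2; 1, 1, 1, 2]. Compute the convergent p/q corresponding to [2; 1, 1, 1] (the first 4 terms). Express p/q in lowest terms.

Start with 1.
1 + 1/(1/1) = 1 + 1/1 = 2/1
1 + 1/(2/1) = 1 + 1/2 = 3/2
2 + 1/(3/2) = 2 + 2/3 = 8/3

8/3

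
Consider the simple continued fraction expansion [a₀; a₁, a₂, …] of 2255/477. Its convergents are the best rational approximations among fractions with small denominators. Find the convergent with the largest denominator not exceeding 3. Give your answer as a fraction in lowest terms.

List convergents until the denominator exceeds the bound:
a_0 = 4: 4/1  (≤ bound)
a_1 = 1: 5/1  (≤ bound)
a_2 = 2: 14/3  (≤ bound)
a_3 = 1: 19/4  (> 3, stop)

14/3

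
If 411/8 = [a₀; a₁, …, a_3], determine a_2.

411 ÷ 8 → quotient 51, remainder 3
8 ÷ 3 → quotient 2, remainder 2
3 ÷ 2 → quotient 1, remainder 1

1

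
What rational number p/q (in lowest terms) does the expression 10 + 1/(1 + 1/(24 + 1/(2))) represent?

Compute successive convergents:
a_0 = 10: 10/1
a_1 = 1: 11/1
a_2 = 24: 274/25
a_3 = 2: 559/51

559/51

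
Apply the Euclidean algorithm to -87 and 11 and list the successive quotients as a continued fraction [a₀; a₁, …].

[-8; 11]

Repeatedly divide and take the remainder:
-87 = -8·11 + 1, so a_0 = -8
11 = 11·1 + 0, so a_1 = 11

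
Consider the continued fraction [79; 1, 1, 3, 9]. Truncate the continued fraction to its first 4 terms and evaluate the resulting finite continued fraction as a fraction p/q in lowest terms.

557/7

Use the convergent recurrence hₖ = aₖ·hₖ₋₁ + hₖ₋₂ (and likewise for the denominators kₖ):
a_0 = 79: 79/1
a_1 = 1: 80/1
a_2 = 1: 159/2
a_3 = 3: 557/7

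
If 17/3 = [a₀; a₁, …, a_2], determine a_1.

⌊17/3⌋ = 5, remainder 2
⌊3/2⌋ = 1, remainder 1

1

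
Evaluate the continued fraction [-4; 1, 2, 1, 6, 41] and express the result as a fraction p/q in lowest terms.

Collapse the nested fraction from the inside out:
Start with 41.
6 + 1/(41/1) = 6 + 1/41 = 247/41
1 + 1/(247/41) = 1 + 41/247 = 288/247
2 + 1/(288/247) = 2 + 247/288 = 823/288
1 + 1/(823/288) = 1 + 288/823 = 1111/823
-4 + 1/(1111/823) = -4 + 823/1111 = -3621/1111

-3621/1111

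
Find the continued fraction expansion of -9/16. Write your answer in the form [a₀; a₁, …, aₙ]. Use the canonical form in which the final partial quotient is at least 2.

[-1; 2, 3, 2]

-9 ÷ 16 → quotient -1, remainder 7
16 ÷ 7 → quotient 2, remainder 2
7 ÷ 2 → quotient 3, remainder 1
2 ÷ 1 → quotient 2, remainder 0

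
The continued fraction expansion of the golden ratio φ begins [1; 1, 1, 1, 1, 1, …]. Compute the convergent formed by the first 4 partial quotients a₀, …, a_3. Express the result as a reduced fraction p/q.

a_0 = 1: 1/1
a_1 = 1: 2/1
a_2 = 1: 3/2
a_3 = 1: 5/3

5/3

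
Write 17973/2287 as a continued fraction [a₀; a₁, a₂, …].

[7; 1, 6, 12, 2, 2, 1, 3]

⌊17973/2287⌋ = 7, remainder 1964
⌊2287/1964⌋ = 1, remainder 323
⌊1964/323⌋ = 6, remainder 26
⌊323/26⌋ = 12, remainder 11
⌊26/11⌋ = 2, remainder 4
⌊11/4⌋ = 2, remainder 3
⌊4/3⌋ = 1, remainder 1
⌊3/1⌋ = 3, remainder 0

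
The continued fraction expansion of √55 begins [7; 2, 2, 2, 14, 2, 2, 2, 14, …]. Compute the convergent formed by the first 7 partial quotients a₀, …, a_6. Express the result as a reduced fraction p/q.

Start with 2.
2 + 1/(2/1) = 2 + 1/2 = 5/2
14 + 1/(5/2) = 14 + 2/5 = 72/5
2 + 1/(72/5) = 2 + 5/72 = 149/72
2 + 1/(149/72) = 2 + 72/149 = 370/149
2 + 1/(370/149) = 2 + 149/370 = 889/370
7 + 1/(889/370) = 7 + 370/889 = 6593/889

6593/889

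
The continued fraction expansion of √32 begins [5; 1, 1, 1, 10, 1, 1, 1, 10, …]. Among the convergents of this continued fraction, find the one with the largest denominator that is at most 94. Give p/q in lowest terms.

a_0 = 5: 5/1  (≤ bound)
a_1 = 1: 6/1  (≤ bound)
a_2 = 1: 11/2  (≤ bound)
a_3 = 1: 17/3  (≤ bound)
a_4 = 10: 181/32  (≤ bound)
a_5 = 1: 198/35  (≤ bound)
a_6 = 1: 379/67  (≤ bound)
a_7 = 1: 577/102  (> 94, stop)

379/67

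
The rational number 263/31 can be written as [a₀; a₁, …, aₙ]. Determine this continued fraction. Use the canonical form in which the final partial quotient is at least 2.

[8; 2, 15]

Repeatedly divide and take the remainder:
263 ÷ 31 → quotient 8, remainder 15
31 ÷ 15 → quotient 2, remainder 1
15 ÷ 1 → quotient 15, remainder 0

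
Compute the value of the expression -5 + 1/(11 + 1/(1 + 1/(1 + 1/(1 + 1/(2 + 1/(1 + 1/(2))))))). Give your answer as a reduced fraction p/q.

a_0 = -5: -5/1
a_1 = 11: -54/11
a_2 = 1: -59/12
a_3 = 1: -113/23
a_4 = 1: -172/35
a_5 = 2: -457/93
a_6 = 1: -629/128
a_7 = 2: -1715/349

-1715/349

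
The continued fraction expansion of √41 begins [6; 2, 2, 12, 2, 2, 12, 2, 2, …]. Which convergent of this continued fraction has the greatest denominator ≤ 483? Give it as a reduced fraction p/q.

2049/320

a_0 = 6: 6/1  (≤ bound)
a_1 = 2: 13/2  (≤ bound)
a_2 = 2: 32/5  (≤ bound)
a_3 = 12: 397/62  (≤ bound)
a_4 = 2: 826/129  (≤ bound)
a_5 = 2: 2049/320  (≤ bound)
a_6 = 12: 25414/3969  (> 483, stop)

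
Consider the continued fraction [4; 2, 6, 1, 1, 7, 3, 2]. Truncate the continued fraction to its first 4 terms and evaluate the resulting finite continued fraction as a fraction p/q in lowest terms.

Start with 1.
6 + 1/(1/1) = 6 + 1/1 = 7/1
2 + 1/(7/1) = 2 + 1/7 = 15/7
4 + 1/(15/7) = 4 + 7/15 = 67/15

67/15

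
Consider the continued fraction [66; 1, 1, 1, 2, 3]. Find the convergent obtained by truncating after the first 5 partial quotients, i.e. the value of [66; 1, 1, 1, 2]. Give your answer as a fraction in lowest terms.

Start with 2.
1 + 1/(2/1) = 1 + 1/2 = 3/2
1 + 1/(3/2) = 1 + 2/3 = 5/3
1 + 1/(5/3) = 1 + 3/5 = 8/5
66 + 1/(8/5) = 66 + 5/8 = 533/8

533/8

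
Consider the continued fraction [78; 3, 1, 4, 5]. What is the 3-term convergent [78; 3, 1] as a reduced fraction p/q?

313/4

Starting at the tail and folding back:
Start with 1.
3 + 1/(1/1) = 3 + 1/1 = 4/1
78 + 1/(4/1) = 78 + 1/4 = 313/4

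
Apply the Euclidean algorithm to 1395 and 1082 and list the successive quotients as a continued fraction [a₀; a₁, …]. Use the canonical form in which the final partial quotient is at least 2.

[1; 3, 2, 5, 3, 2, 1, 2]

Run the Euclidean algorithm, recording each quotient:
1395 = 1·1082 + 313, so a_0 = 1
1082 = 3·313 + 143, so a_1 = 3
313 = 2·143 + 27, so a_2 = 2
143 = 5·27 + 8, so a_3 = 5
27 = 3·8 + 3, so a_4 = 3
8 = 2·3 + 2, so a_5 = 2
3 = 1·2 + 1, so a_6 = 1
2 = 2·1 + 0, so a_7 = 2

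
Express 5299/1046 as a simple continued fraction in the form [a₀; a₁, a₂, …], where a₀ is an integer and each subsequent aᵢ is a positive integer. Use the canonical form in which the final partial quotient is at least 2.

5299 = 5·1046 + 69, so a_0 = 5
1046 = 15·69 + 11, so a_1 = 15
69 = 6·11 + 3, so a_2 = 6
11 = 3·3 + 2, so a_3 = 3
3 = 1·2 + 1, so a_4 = 1
2 = 2·1 + 0, so a_5 = 2

[5; 15, 6, 3, 1, 2]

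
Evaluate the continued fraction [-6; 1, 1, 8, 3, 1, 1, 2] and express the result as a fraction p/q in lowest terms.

Start with 2.
1 + 1/(2/1) = 1 + 1/2 = 3/2
1 + 1/(3/2) = 1 + 2/3 = 5/3
3 + 1/(5/3) = 3 + 3/5 = 18/5
8 + 1/(18/5) = 8 + 5/18 = 149/18
1 + 1/(149/18) = 1 + 18/149 = 167/149
1 + 1/(167/149) = 1 + 149/167 = 316/167
-6 + 1/(316/167) = -6 + 167/316 = -1729/316

-1729/316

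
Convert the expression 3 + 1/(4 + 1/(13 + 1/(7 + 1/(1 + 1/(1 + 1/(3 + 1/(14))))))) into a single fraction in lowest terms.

a_0 = 3: 3/1
a_1 = 4: 13/4
a_2 = 13: 172/53
a_3 = 7: 1217/375
a_4 = 1: 1389/428
a_5 = 1: 2606/803
a_6 = 3: 9207/2837
a_7 = 14: 131504/40521

131504/40521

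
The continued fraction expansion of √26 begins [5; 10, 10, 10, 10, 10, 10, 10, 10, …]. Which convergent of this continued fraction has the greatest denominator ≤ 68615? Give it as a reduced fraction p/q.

List convergents until the denominator exceeds the bound:
a_0 = 5: 5/1  (≤ bound)
a_1 = 10: 51/10  (≤ bound)
a_2 = 10: 515/101  (≤ bound)
a_3 = 10: 5201/1020  (≤ bound)
a_4 = 10: 52525/10301  (≤ bound)
a_5 = 10: 530451/104030  (> 68615, stop)

52525/10301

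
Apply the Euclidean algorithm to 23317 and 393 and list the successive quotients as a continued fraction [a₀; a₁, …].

23317 ÷ 393 → quotient 59, remainder 130
393 ÷ 130 → quotient 3, remainder 3
130 ÷ 3 → quotient 43, remainder 1
3 ÷ 1 → quotient 3, remainder 0

[59; 3, 43, 3]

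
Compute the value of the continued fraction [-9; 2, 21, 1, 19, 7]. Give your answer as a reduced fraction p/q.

Start with 7.
19 + 1/(7/1) = 19 + 1/7 = 134/7
1 + 1/(134/7) = 1 + 7/134 = 141/134
21 + 1/(141/134) = 21 + 134/141 = 3095/141
2 + 1/(3095/141) = 2 + 141/3095 = 6331/3095
-9 + 1/(6331/3095) = -9 + 3095/6331 = -53884/6331

-53884/6331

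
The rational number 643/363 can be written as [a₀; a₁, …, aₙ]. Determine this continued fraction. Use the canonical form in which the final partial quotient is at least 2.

643 = 1·363 + 280, so a_0 = 1
363 = 1·280 + 83, so a_1 = 1
280 = 3·83 + 31, so a_2 = 3
83 = 2·31 + 21, so a_3 = 2
31 = 1·21 + 10, so a_4 = 1
21 = 2·10 + 1, so a_5 = 2
10 = 10·1 + 0, so a_6 = 10

[1; 1, 3, 2, 1, 2, 10]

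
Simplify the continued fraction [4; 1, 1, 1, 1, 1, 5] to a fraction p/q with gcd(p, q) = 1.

208/45

Compute successive convergents:
a_0 = 4: 4/1
a_1 = 1: 5/1
a_2 = 1: 9/2
a_3 = 1: 14/3
a_4 = 1: 23/5
a_5 = 1: 37/8
a_6 = 5: 208/45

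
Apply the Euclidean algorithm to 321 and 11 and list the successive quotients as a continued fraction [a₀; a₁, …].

Apply division with remainder until the remainder is 0:
321 ÷ 11 → quotient 29, remainder 2
11 ÷ 2 → quotient 5, remainder 1
2 ÷ 1 → quotient 2, remainder 0

[29; 5, 2]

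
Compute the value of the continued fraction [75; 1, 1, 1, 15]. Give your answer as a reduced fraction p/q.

3556/47

Compute successive convergents:
a_0 = 75: 75/1
a_1 = 1: 76/1
a_2 = 1: 151/2
a_3 = 1: 227/3
a_4 = 15: 3556/47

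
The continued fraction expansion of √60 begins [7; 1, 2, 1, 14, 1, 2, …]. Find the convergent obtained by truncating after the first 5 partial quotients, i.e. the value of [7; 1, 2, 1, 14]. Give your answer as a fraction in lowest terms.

a_0 = 7: 7/1
a_1 = 1: 8/1
a_2 = 2: 23/3
a_3 = 1: 31/4
a_4 = 14: 457/59

457/59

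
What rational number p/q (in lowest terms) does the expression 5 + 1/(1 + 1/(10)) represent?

65/11

Use the convergent recurrence hₖ = aₖ·hₖ₋₁ + hₖ₋₂ (and likewise for the denominators kₖ):
a_0 = 5: 5/1
a_1 = 1: 6/1
a_2 = 10: 65/11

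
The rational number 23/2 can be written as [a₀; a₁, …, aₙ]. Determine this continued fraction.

[11; 2]

⌊23/2⌋ = 11, remainder 1
⌊2/1⌋ = 2, remainder 0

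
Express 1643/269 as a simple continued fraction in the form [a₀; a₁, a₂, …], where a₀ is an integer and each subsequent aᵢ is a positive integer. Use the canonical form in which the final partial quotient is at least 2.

[6; 9, 3, 1, 1, 1, 2]

⌊1643/269⌋ = 6, remainder 29
⌊269/29⌋ = 9, remainder 8
⌊29/8⌋ = 3, remainder 5
⌊8/5⌋ = 1, remainder 3
⌊5/3⌋ = 1, remainder 2
⌊3/2⌋ = 1, remainder 1
⌊2/1⌋ = 2, remainder 0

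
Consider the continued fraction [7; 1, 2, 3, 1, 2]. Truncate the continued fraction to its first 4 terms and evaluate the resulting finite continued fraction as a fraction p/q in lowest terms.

77/10

Collapse the nested fraction from the inside out:
Start with 3.
2 + 1/(3/1) = 2 + 1/3 = 7/3
1 + 1/(7/3) = 1 + 3/7 = 10/7
7 + 1/(10/7) = 7 + 7/10 = 77/10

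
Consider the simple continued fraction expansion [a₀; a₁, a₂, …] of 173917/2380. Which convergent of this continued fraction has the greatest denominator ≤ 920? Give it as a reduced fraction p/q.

55025/753

a_0 = 73: 73/1  (≤ bound)
a_1 = 13: 950/13  (≤ bound)
a_2 = 2: 1973/27  (≤ bound)
a_3 = 4: 8842/121  (≤ bound)
a_4 = 6: 55025/753  (≤ bound)
a_5 = 3: 173917/2380  (> 920, stop)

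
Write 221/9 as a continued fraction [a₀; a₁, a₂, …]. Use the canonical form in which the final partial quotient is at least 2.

[24; 1, 1, 4]

Repeatedly divide and take the remainder:
221 = 24·9 + 5, so a_0 = 24
9 = 1·5 + 4, so a_1 = 1
5 = 1·4 + 1, so a_2 = 1
4 = 4·1 + 0, so a_3 = 4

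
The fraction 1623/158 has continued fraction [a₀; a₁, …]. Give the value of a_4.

1623 = 10·158 + 43, so a_0 = 10
158 = 3·43 + 29, so a_1 = 3
43 = 1·29 + 14, so a_2 = 1
29 = 2·14 + 1, so a_3 = 2
14 = 14·1 + 0, so a_4 = 14

14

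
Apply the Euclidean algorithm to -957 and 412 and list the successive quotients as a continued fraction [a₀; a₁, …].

Run the Euclidean algorithm, recording each quotient:
-957 = -3·412 + 279, so a_0 = -3
412 = 1·279 + 133, so a_1 = 1
279 = 2·133 + 13, so a_2 = 2
133 = 10·13 + 3, so a_3 = 10
13 = 4·3 + 1, so a_4 = 4
3 = 3·1 + 0, so a_5 = 3

[-3; 1, 2, 10, 4, 3]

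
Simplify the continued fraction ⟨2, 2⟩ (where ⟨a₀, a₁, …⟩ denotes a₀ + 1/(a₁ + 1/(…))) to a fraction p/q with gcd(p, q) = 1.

a_0 = 2: 2/1
a_1 = 2: 5/2

5/2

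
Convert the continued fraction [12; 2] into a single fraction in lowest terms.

Build up convergents one term at a time:
a_0 = 12: 12/1
a_1 = 2: 25/2

25/2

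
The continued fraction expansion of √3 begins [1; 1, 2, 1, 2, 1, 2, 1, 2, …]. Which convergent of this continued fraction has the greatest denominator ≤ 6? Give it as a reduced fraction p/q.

a_0 = 1: 1/1  (≤ bound)
a_1 = 1: 2/1  (≤ bound)
a_2 = 2: 5/3  (≤ bound)
a_3 = 1: 7/4  (≤ bound)
a_4 = 2: 19/11  (> 6, stop)

7/4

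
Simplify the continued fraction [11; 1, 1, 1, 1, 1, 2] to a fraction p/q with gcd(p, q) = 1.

Work from the innermost term outward:
Start with 2.
1 + 1/(2/1) = 1 + 1/2 = 3/2
1 + 1/(3/2) = 1 + 2/3 = 5/3
1 + 1/(5/3) = 1 + 3/5 = 8/5
1 + 1/(8/5) = 1 + 5/8 = 13/8
1 + 1/(13/8) = 1 + 8/13 = 21/13
11 + 1/(21/13) = 11 + 13/21 = 244/21

244/21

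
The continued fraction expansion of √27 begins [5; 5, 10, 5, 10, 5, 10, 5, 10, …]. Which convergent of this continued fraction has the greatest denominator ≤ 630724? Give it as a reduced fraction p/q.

a_0 = 5: 5/1  (≤ bound)
a_1 = 5: 26/5  (≤ bound)
a_2 = 10: 265/51  (≤ bound)
a_3 = 5: 1351/260  (≤ bound)
a_4 = 10: 13775/2651  (≤ bound)
a_5 = 5: 70226/13515  (≤ bound)
a_6 = 10: 716035/137801  (≤ bound)
a_7 = 5: 3650401/702520  (> 630724, stop)

716035/137801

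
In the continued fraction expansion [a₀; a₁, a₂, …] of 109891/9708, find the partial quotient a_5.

2

Apply division with remainder until the remainder is 0:
109891 ÷ 9708 → quotient 11, remainder 3103
9708 ÷ 3103 → quotient 3, remainder 399
3103 ÷ 399 → quotient 7, remainder 310
399 ÷ 310 → quotient 1, remainder 89
310 ÷ 89 → quotient 3, remainder 43
89 ÷ 43 → quotient 2, remainder 3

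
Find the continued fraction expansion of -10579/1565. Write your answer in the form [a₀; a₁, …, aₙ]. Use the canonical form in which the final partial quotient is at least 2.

[-7; 4, 6, 6, 10]

⌊-10579/1565⌋ = -7, remainder 376
⌊1565/376⌋ = 4, remainder 61
⌊376/61⌋ = 6, remainder 10
⌊61/10⌋ = 6, remainder 1
⌊10/1⌋ = 10, remainder 0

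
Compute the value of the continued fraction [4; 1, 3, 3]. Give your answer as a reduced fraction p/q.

Start with 3.
3 + 1/(3/1) = 3 + 1/3 = 10/3
1 + 1/(10/3) = 1 + 3/10 = 13/10
4 + 1/(13/10) = 4 + 10/13 = 62/13

62/13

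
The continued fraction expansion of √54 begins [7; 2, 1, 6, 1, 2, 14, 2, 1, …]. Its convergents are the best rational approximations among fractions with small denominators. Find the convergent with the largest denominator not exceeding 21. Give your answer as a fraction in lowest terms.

147/20

a_0 = 7: 7/1  (≤ bound)
a_1 = 2: 15/2  (≤ bound)
a_2 = 1: 22/3  (≤ bound)
a_3 = 6: 147/20  (≤ bound)
a_4 = 1: 169/23  (> 21, stop)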